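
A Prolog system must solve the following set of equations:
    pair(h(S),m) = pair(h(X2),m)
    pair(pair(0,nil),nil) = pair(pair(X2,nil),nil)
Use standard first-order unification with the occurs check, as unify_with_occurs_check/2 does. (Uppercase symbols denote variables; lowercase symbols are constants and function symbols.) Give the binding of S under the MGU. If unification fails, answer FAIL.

Decompose pair/2: h(S) = h(X2),  m = m.
Decompose h/1: S = X2.
Bind S := X2; no other remaining equation mentions S.
Delete trivial equation m = m.
Decompose pair/2: pair(0,nil) = pair(X2,nil),  nil = nil.
Decompose pair/2: 0 = X2,  nil = nil.
Bind X2 := 0; no other remaining equation mentions X2. Substituting into the earlier binding gives S := 0.
Delete trivial equation nil = nil.
Delete trivial equation nil = nil.
MGU = { S ↦ 0, X2 ↦ 0 }, so S ↦ 0.

0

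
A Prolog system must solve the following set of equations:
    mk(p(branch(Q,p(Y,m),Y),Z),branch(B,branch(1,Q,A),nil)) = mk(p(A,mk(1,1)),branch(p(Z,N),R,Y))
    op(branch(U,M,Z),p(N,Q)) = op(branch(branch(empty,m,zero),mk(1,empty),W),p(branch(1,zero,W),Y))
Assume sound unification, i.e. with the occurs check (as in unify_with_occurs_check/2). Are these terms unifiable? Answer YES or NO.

Decompose mk/2: p(branch(Q,p(Y,m),Y),Z) = p(A,mk(1,1)),  branch(B,branch(1,Q,A),nil) = branch(p(Z,N),R,Y).
Decompose p/2: branch(Q,p(Y,m),Y) = A,  Z = mk(1,1).
Bind A := branch(Q,p(Y,m),Y); substituting into the one remaining equation that mentions A gives: branch(B,branch(1,Q,branch(Q,p(Y,m),Y)),nil) = branch(p(Z,N),R,Y).
Bind Z := mk(1,1); substituting into the remaining equations gives: branch(B,branch(1,Q,branch(Q,p(Y,m),Y)),nil) = branch(p(mk(1,1),N),R,Y),  op(branch(U,M,mk(1,1)),p(N,Q)) = op(branch(branch(empty,m,zero),mk(1,empty),W),p(branch(1,zero,W),Y)).
Decompose branch/3: B = p(mk(1,1),N),  branch(1,Q,branch(Q,p(Y,m),Y)) = R,  nil = Y.
Bind B := p(mk(1,1),N); no other remaining equation mentions B.
Bind R := branch(1,Q,branch(Q,p(Y,m),Y)); no other remaining equation mentions R.
Bind Y := nil; substituting into the remaining equation gives: op(branch(U,M,mk(1,1)),p(N,Q)) = op(branch(branch(empty,m,zero),mk(1,empty),W),p(branch(1,zero,W),nil)). Substituting into the earlier bindings gives A := branch(Q,p(nil,m),nil), R := branch(1,Q,branch(Q,p(nil,m),nil)).
Decompose op/2: branch(U,M,mk(1,1)) = branch(branch(empty,m,zero),mk(1,empty),W),  p(N,Q) = p(branch(1,zero,W),nil).
Decompose branch/3: U = branch(empty,m,zero),  M = mk(1,empty),  mk(1,1) = W.
Bind U := branch(empty,m,zero); no other remaining equation mentions U.
Bind M := mk(1,empty); no other remaining equation mentions M.
Bind W := mk(1,1); substituting into the remaining equation gives: p(N,Q) = p(branch(1,zero,mk(1,1)),nil).
Decompose p/2: N = branch(1,zero,mk(1,1)),  Q = nil.
Bind N := branch(1,zero,mk(1,1)); no other remaining equation mentions N. Substituting into the earlier binding gives B := p(mk(1,1),branch(1,zero,mk(1,1))).
Bind Q := nil. Substituting into the earlier bindings gives A := branch(nil,p(nil,m),nil), R := branch(1,nil,branch(nil,p(nil,m),nil)).
No equations remain and no clash or occurs-check failure arose, so a unifier exists.

YES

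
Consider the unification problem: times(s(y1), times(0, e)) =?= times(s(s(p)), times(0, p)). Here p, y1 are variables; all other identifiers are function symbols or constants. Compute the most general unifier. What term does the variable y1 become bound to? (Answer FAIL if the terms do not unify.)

Decompose times/2: s(y1) =?= s(s(p)),  times(0, e) =?= times(0, p).
Decompose s/1: y1 =?= s(p).
Bind y1 := s(p); no other remaining equation mentions y1.
Decompose times/2: 0 =?= 0,  e =?= p.
Delete trivial equation 0 =?= 0.
Bind p := e. Substituting into the earlier binding gives y1 := s(e).
MGU = { y1 -> s(e), p -> e }, so y1 -> s(e).

s(e)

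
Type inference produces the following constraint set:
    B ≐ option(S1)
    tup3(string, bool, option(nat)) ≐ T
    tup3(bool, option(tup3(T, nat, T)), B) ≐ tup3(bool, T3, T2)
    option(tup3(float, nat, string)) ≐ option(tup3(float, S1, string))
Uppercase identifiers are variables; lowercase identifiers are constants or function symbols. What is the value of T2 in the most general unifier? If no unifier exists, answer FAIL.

option(nat)

Bind B := option(S1); substituting into the one remaining equation that mentions B gives: tup3(bool, option(tup3(T, nat, T)), option(S1)) ≐ tup3(bool, T3, T2).
Bind T := tup3(string, bool, option(nat)); substituting into the one remaining equation that mentions T gives: tup3(bool, option(tup3(tup3(string, bool, option(nat)), nat, tup3(string, bool, option(nat)))), option(S1)) ≐ tup3(bool, T3, T2).
Decompose tup3/3: bool ≐ bool,  option(tup3(tup3(string, bool, option(nat)), nat, tup3(string, bool, option(nat)))) ≐ T3,  option(S1) ≐ T2.
Delete trivial equation bool ≐ bool.
Bind T3 := option(tup3(tup3(string, bool, option(nat)), nat, tup3(string, bool, option(nat)))); no other remaining equation mentions T3.
Bind T2 := option(S1); no other remaining equation mentions T2.
Decompose option/1: tup3(float, nat, string) ≐ tup3(float, S1, string).
Decompose tup3/3: float ≐ float,  nat ≐ S1,  string ≐ string.
Delete trivial equation float ≐ float.
Bind S1 := nat; no other remaining equation mentions S1. Substituting into the earlier bindings gives B := option(nat), T2 := option(nat).
Delete trivial equation string ≐ string.
MGU = { B ↦ option(nat), T ↦ tup3(string, bool, option(nat)), T3 ↦ option(tup3(tup3(string, bool, option(nat)), nat, tup3(string, bool, option(nat)))), T2 ↦ option(nat), S1 ↦ nat }, so T2 ↦ option(nat).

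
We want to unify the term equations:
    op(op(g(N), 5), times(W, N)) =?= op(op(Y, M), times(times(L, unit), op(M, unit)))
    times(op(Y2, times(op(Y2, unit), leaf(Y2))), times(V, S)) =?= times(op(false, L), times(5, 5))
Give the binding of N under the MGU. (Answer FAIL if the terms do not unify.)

op(5, unit)

Decompose op/2: op(g(N), 5) =?= op(Y, M),  times(W, N) =?= times(times(L, unit), op(M, unit)).
Decompose op/2: g(N) =?= Y,  5 =?= M.
Bind Y := g(N); no other remaining equation mentions Y.
Bind M := 5; substituting into the one remaining equation that mentions M gives: times(W, N) =?= times(times(L, unit), op(5, unit)).
Decompose times/2: W =?= times(L, unit),  N =?= op(5, unit).
Bind W := times(L, unit); no other remaining equation mentions W.
Bind N := op(5, unit); no other remaining equation mentions N. Substituting into the earlier binding gives Y := g(op(5, unit)).
Decompose times/2: op(Y2, times(op(Y2, unit), leaf(Y2))) =?= op(false, L),  times(V, S) =?= times(5, 5).
Decompose op/2: Y2 =?= false,  times(op(Y2, unit), leaf(Y2)) =?= L.
Bind Y2 := false; substituting into the one remaining equation that mentions Y2 gives: times(op(false, unit), leaf(false)) =?= L.
Bind L := times(op(false, unit), leaf(false)); no other remaining equation mentions L. Substituting into the earlier binding gives W := times(times(op(false, unit), leaf(false)), unit).
Decompose times/2: V =?= 5,  S =?= 5.
Bind V := 5; no other remaining equation mentions V.
Bind S := 5.
MGU = { Y := g(op(5, unit)), M := 5, W := times(times(op(false, unit), leaf(false)), unit), N := op(5, unit), Y2 := false, L := times(op(false, unit), leaf(false)), V := 5, S := 5 }, so N := op(5, unit).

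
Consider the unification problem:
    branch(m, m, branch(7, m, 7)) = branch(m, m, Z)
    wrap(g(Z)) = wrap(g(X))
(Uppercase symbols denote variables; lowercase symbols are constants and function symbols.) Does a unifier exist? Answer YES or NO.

Decompose branch/3: m = m,  m = m,  branch(7, m, 7) = Z.
Delete trivial equation m = m.
Delete trivial equation m = m.
Bind Z := branch(7, m, 7); substituting into the remaining equation gives: wrap(g(branch(7, m, 7))) = wrap(g(X)).
Decompose wrap/1: g(branch(7, m, 7)) = g(X).
Decompose g/1: branch(7, m, 7) = X.
Bind X := branch(7, m, 7).
No equations remain and no clash or occurs-check failure arose, so a unifier exists.

YES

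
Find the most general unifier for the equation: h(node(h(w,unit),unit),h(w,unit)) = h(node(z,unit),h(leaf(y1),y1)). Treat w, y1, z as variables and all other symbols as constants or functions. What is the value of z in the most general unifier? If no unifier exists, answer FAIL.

h(leaf(unit),unit)

Decompose h/2: node(h(w,unit),unit) = node(z,unit),  h(w,unit) = h(leaf(y1),y1).
Decompose node/2: h(w,unit) = z,  unit = unit.
Bind z := h(w,unit); no other remaining equation mentions z.
Delete trivial equation unit = unit.
Decompose h/2: w = leaf(y1),  unit = y1.
Bind w := leaf(y1); no other remaining equation mentions w. Substituting into the earlier binding gives z := h(leaf(y1),unit).
Bind y1 := unit. Substituting into the earlier bindings gives z := h(leaf(unit),unit), w := leaf(unit).
MGU = { z -> h(leaf(unit),unit), w -> leaf(unit), y1 -> unit }, so z -> h(leaf(unit),unit).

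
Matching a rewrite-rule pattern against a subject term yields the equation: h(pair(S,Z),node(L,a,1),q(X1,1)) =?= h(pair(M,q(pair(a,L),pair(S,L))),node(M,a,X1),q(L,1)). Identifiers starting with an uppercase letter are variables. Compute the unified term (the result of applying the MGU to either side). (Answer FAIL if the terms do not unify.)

h(pair(1,q(pair(a,1),pair(1,1))),node(1,a,1),q(1,1))

Decompose h/3: pair(S,Z) =?= pair(M,q(pair(a,L),pair(S,L))),  node(L,a,1) =?= node(M,a,X1),  q(X1,1) =?= q(L,1).
Decompose pair/2: S =?= M,  Z =?= q(pair(a,L),pair(S,L)).
Bind S := M; substituting into the one remaining equation that mentions S gives: Z =?= q(pair(a,L),pair(M,L)).
Bind Z := q(pair(a,L),pair(M,L)); no other remaining equation mentions Z.
Decompose node/3: L =?= M,  a =?= a,  1 =?= X1.
Bind L := M; substituting into the one remaining equation that mentions L gives: q(X1,1) =?= q(M,1). Substituting into the earlier binding gives Z := q(pair(a,M),pair(M,M)).
Delete trivial equation a =?= a.
Bind X1 := 1; substituting into the remaining equation gives: q(1,1) =?= q(M,1).
Decompose q/2: 1 =?= M,  1 =?= 1.
Bind M := 1; no other remaining equation mentions M. Substituting into the earlier bindings gives S := 1, Z := q(pair(a,1),pair(1,1)), L := 1.
Delete trivial equation 1 =?= 1.
Applying the MGU to either side gives h(pair(1,q(pair(a,1),pair(1,1))),node(1,a,1),q(1,1)).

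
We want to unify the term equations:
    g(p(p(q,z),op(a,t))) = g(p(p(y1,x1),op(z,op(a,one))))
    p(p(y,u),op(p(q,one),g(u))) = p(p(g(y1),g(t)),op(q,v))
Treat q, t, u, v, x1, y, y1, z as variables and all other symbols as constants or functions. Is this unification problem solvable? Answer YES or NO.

Decompose g/1: p(p(q,z),op(a,t)) = p(p(y1,x1),op(z,op(a,one))).
Decompose p/2: p(q,z) = p(y1,x1),  op(a,t) = op(z,op(a,one)).
Decompose p/2: q = y1,  z = x1.
Bind q := y1; substituting into the one remaining equation that mentions q gives: p(p(y,u),op(p(y1,one),g(u))) = p(p(g(y1),g(t)),op(y1,v)).
Bind z := x1; substituting into the one remaining equation that mentions z gives: op(a,t) = op(x1,op(a,one)).
Decompose op/2: a = x1,  t = op(a,one).
Bind x1 := a; no other remaining equation mentions x1. Substituting into the earlier binding gives z := a.
Bind t := op(a,one); substituting into the remaining equation gives: p(p(y,u),op(p(y1,one),g(u))) = p(p(g(y1),g(op(a,one))),op(y1,v)).
Decompose p/2: p(y,u) = p(g(y1),g(op(a,one))),  op(p(y1,one),g(u)) = op(y1,v).
Decompose p/2: y = g(y1),  u = g(op(a,one)).
Bind y := g(y1); no other remaining equation mentions y.
Bind u := g(op(a,one)); substituting into the remaining equation gives: op(p(y1,one),g(g(op(a,one)))) = op(y1,v).
Decompose op/2: p(y1,one) = y1,  g(g(op(a,one))) = v.
Occurs check fails: y1 occurs in p(y1,one); the equation y1 = p(y1,one) has no finite solution.

NO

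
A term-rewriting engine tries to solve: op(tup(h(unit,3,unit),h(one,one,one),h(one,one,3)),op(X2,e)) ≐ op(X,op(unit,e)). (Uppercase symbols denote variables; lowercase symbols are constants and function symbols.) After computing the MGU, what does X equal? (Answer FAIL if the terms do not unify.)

Decompose op/2: tup(h(unit,3,unit),h(one,one,one),h(one,one,3)) ≐ X,  op(X2,e) ≐ op(unit,e).
Bind X := tup(h(unit,3,unit),h(one,one,one),h(one,one,3)); no other remaining equation mentions X.
Decompose op/2: X2 ≐ unit,  e ≐ e.
Bind X2 := unit; no other remaining equation mentions X2.
Delete trivial equation e ≐ e.
MGU = { X -> tup(h(unit,3,unit),h(one,one,one),h(one,one,3)), X2 -> unit }, so X -> tup(h(unit,3,unit),h(one,one,one),h(one,one,3)).

tup(h(unit,3,unit),h(one,one,one),h(one,one,3))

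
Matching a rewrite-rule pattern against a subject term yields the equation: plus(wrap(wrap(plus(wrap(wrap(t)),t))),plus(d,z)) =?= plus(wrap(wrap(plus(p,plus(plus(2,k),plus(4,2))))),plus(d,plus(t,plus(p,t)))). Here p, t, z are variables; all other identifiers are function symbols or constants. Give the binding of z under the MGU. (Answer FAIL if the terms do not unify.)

plus(plus(plus(2,k),plus(4,2)),plus(wrap(wrap(plus(plus(2,k),plus(4,2)))),plus(plus(2,k),plus(4,2))))

Decompose plus/2: wrap(wrap(plus(wrap(wrap(t)),t))) =?= wrap(wrap(plus(p,plus(plus(2,k),plus(4,2))))),  plus(d,z) =?= plus(d,plus(t,plus(p,t))).
Decompose wrap/1: wrap(plus(wrap(wrap(t)),t)) =?= wrap(plus(p,plus(plus(2,k),plus(4,2)))).
Decompose wrap/1: plus(wrap(wrap(t)),t) =?= plus(p,plus(plus(2,k),plus(4,2))).
Decompose plus/2: wrap(wrap(t)) =?= p,  t =?= plus(plus(2,k),plus(4,2)).
Bind p := wrap(wrap(t)); substituting into the one remaining equation that mentions p gives: plus(d,z) =?= plus(d,plus(t,plus(wrap(wrap(t)),t))).
Bind t := plus(plus(2,k),plus(4,2)); substituting into the remaining equation gives: plus(d,z) =?= plus(d,plus(plus(plus(2,k),plus(4,2)),plus(wrap(wrap(plus(plus(2,k),plus(4,2)))),plus(plus(2,k),plus(4,2))))). Substituting into the earlier binding gives p := wrap(wrap(plus(plus(2,k),plus(4,2)))).
Decompose plus/2: d =?= d,  z =?= plus(plus(plus(2,k),plus(4,2)),plus(wrap(wrap(plus(plus(2,k),plus(4,2)))),plus(plus(2,k),plus(4,2)))).
Delete trivial equation d =?= d.
Bind z := plus(plus(plus(2,k),plus(4,2)),plus(wrap(wrap(plus(plus(2,k),plus(4,2)))),plus(plus(2,k),plus(4,2)))).
MGU = { p := wrap(wrap(plus(plus(2,k),plus(4,2)))), t := plus(plus(2,k),plus(4,2)), z := plus(plus(plus(2,k),plus(4,2)),plus(wrap(wrap(plus(plus(2,k),plus(4,2)))),plus(plus(2,k),plus(4,2)))) }, so z := plus(plus(plus(2,k),plus(4,2)),plus(wrap(wrap(plus(plus(2,k),plus(4,2)))),plus(plus(2,k),plus(4,2)))).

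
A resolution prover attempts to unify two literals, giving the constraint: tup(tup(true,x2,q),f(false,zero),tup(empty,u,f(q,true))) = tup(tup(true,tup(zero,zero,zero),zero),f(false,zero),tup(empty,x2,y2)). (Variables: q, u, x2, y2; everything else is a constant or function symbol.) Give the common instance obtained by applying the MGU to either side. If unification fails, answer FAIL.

tup(tup(true,tup(zero,zero,zero),zero),f(false,zero),tup(empty,tup(zero,zero,zero),f(zero,true)))

Decompose tup/3: tup(true,x2,q) = tup(true,tup(zero,zero,zero),zero),  f(false,zero) = f(false,zero),  tup(empty,u,f(q,true)) = tup(empty,x2,y2).
Decompose tup/3: true = true,  x2 = tup(zero,zero,zero),  q = zero.
Delete trivial equation true = true.
Bind x2 := tup(zero,zero,zero); substituting into the one remaining equation that mentions x2 gives: tup(empty,u,f(q,true)) = tup(empty,tup(zero,zero,zero),y2).
Bind q := zero; substituting into the one remaining equation that mentions q gives: tup(empty,u,f(zero,true)) = tup(empty,tup(zero,zero,zero),y2).
Delete trivial equation f(false,zero) = f(false,zero).
Decompose tup/3: empty = empty,  u = tup(zero,zero,zero),  f(zero,true) = y2.
Delete trivial equation empty = empty.
Bind u := tup(zero,zero,zero); no other remaining equation mentions u.
Bind y2 := f(zero,true).
Applying the MGU to either side gives tup(tup(true,tup(zero,zero,zero),zero),f(false,zero),tup(empty,tup(zero,zero,zero),f(zero,true))).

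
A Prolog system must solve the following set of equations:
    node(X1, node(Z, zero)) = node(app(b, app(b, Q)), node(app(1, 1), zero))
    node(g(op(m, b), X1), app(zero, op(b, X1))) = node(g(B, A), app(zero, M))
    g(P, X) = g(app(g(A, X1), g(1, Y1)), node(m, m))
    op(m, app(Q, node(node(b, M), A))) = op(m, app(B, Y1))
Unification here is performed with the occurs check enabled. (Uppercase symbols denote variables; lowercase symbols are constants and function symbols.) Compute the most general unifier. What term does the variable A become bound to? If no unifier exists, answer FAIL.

Decompose node/2: X1 = app(b, app(b, Q)),  node(Z, zero) = node(app(1, 1), zero).
Bind X1 := app(b, app(b, Q)); substituting into the 2 remaining equations that mention X1 gives: node(g(op(m, b), app(b, app(b, Q))), app(zero, op(b, app(b, app(b, Q))))) = node(g(B, A), app(zero, M)),  g(P, X) = g(app(g(A, app(b, app(b, Q))), g(1, Y1)), node(m, m)).
Decompose node/2: Z = app(1, 1),  zero = zero.
Bind Z := app(1, 1); no other remaining equation mentions Z.
Delete trivial equation zero = zero.
Decompose node/2: g(op(m, b), app(b, app(b, Q))) = g(B, A),  app(zero, op(b, app(b, app(b, Q)))) = app(zero, M).
Decompose g/2: op(m, b) = B,  app(b, app(b, Q)) = A.
Bind B := op(m, b); substituting into the one remaining equation that mentions B gives: op(m, app(Q, node(node(b, M), A))) = op(m, app(op(m, b), Y1)).
Bind A := app(b, app(b, Q)); substituting into the 2 remaining equations that mention A gives: g(P, X) = g(app(g(app(b, app(b, Q)), app(b, app(b, Q))), g(1, Y1)), node(m, m)),  op(m, app(Q, node(node(b, M), app(b, app(b, Q))))) = op(m, app(op(m, b), Y1)).
Decompose app/2: zero = zero,  op(b, app(b, app(b, Q))) = M.
Delete trivial equation zero = zero.
Bind M := op(b, app(b, app(b, Q))); substituting into the one remaining equation that mentions M gives: op(m, app(Q, node(node(b, op(b, app(b, app(b, Q)))), app(b, app(b, Q))))) = op(m, app(op(m, b), Y1)).
Decompose g/2: P = app(g(app(b, app(b, Q)), app(b, app(b, Q))), g(1, Y1)),  X = node(m, m).
Bind P := app(g(app(b, app(b, Q)), app(b, app(b, Q))), g(1, Y1)); no other remaining equation mentions P.
Bind X := node(m, m); no other remaining equation mentions X.
Decompose op/2: m = m,  app(Q, node(node(b, op(b, app(b, app(b, Q)))), app(b, app(b, Q)))) = app(op(m, b), Y1).
Delete trivial equation m = m.
Decompose app/2: Q = op(m, b),  node(node(b, op(b, app(b, app(b, Q)))), app(b, app(b, Q))) = Y1.
Bind Q := op(m, b); substituting into the remaining equation gives: node(node(b, op(b, app(b, app(b, op(m, b))))), app(b, app(b, op(m, b)))) = Y1. Substituting into the earlier bindings gives X1 := app(b, app(b, op(m, b))), A := app(b, app(b, op(m, b))), M := op(b, app(b, app(b, op(m, b)))), P := app(g(app(b, app(b, op(m, b))), app(b, app(b, op(m, b)))), g(1, Y1)).
Bind Y1 := node(node(b, op(b, app(b, app(b, op(m, b))))), app(b, app(b, op(m, b)))). Substituting into the earlier binding gives P := app(g(app(b, app(b, op(m, b))), app(b, app(b, op(m, b)))), g(1, node(node(b, op(b, app(b, app(b, op(m, b))))), app(b, app(b, op(m, b)))))).
MGU = { X1 = app(b, app(b, op(m, b))), Z = app(1, 1), B = op(m, b), A = app(b, app(b, op(m, b))), M = op(b, app(b, app(b, op(m, b)))), P = app(g(app(b, app(b, op(m, b))), app(b, app(b, op(m, b)))), g(1, node(node(b, op(b, app(b, app(b, op(m, b))))), app(b, app(b, op(m, b)))))), X = node(m, m), Q = op(m, b), Y1 = node(node(b, op(b, app(b, app(b, op(m, b))))), app(b, app(b, op(m, b)))) }, so A = app(b, app(b, op(m, b))).

app(b, app(b, op(m, b)))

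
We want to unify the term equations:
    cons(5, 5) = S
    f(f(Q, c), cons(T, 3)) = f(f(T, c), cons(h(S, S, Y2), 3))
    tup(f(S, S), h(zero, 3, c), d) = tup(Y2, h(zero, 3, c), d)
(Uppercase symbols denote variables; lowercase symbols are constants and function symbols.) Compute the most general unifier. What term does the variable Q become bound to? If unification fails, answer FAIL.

h(cons(5, 5), cons(5, 5), f(cons(5, 5), cons(5, 5)))

Bind S := cons(5, 5); substituting into the remaining equations gives: f(f(Q, c), cons(T, 3)) = f(f(T, c), cons(h(cons(5, 5), cons(5, 5), Y2), 3)),  tup(f(cons(5, 5), cons(5, 5)), h(zero, 3, c), d) = tup(Y2, h(zero, 3, c), d).
Decompose f/2: f(Q, c) = f(T, c),  cons(T, 3) = cons(h(cons(5, 5), cons(5, 5), Y2), 3).
Decompose f/2: Q = T,  c = c.
Bind Q := T; no other remaining equation mentions Q.
Delete trivial equation c = c.
Decompose cons/2: T = h(cons(5, 5), cons(5, 5), Y2),  3 = 3.
Bind T := h(cons(5, 5), cons(5, 5), Y2); no other remaining equation mentions T. Substituting into the earlier binding gives Q := h(cons(5, 5), cons(5, 5), Y2).
Delete trivial equation 3 = 3.
Decompose tup/3: f(cons(5, 5), cons(5, 5)) = Y2,  h(zero, 3, c) = h(zero, 3, c),  d = d.
Bind Y2 := f(cons(5, 5), cons(5, 5)); no other remaining equation mentions Y2. Substituting into the earlier bindings gives Q := h(cons(5, 5), cons(5, 5), f(cons(5, 5), cons(5, 5))), T := h(cons(5, 5), cons(5, 5), f(cons(5, 5), cons(5, 5))).
Delete trivial equation h(zero, 3, c) = h(zero, 3, c).
Delete trivial equation d = d.
MGU = { S := cons(5, 5), Q := h(cons(5, 5), cons(5, 5), f(cons(5, 5), cons(5, 5))), T := h(cons(5, 5), cons(5, 5), f(cons(5, 5), cons(5, 5))), Y2 := f(cons(5, 5), cons(5, 5)) }, so Q := h(cons(5, 5), cons(5, 5), f(cons(5, 5), cons(5, 5))).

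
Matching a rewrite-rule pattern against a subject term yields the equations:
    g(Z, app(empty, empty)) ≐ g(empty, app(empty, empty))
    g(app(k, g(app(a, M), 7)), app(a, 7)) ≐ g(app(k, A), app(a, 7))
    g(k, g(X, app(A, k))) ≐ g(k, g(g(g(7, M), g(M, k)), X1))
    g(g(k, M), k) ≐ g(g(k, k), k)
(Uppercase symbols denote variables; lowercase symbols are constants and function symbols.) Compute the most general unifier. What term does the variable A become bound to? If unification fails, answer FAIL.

g(app(a, k), 7)

Decompose g/2: Z ≐ empty,  app(empty, empty) ≐ app(empty, empty).
Bind Z := empty; no other remaining equation mentions Z.
Delete trivial equation app(empty, empty) ≐ app(empty, empty).
Decompose g/2: app(k, g(app(a, M), 7)) ≐ app(k, A),  app(a, 7) ≐ app(a, 7).
Decompose app/2: k ≐ k,  g(app(a, M), 7) ≐ A.
Delete trivial equation k ≐ k.
Bind A := g(app(a, M), 7); substituting into the one remaining equation that mentions A gives: g(k, g(X, app(g(app(a, M), 7), k))) ≐ g(k, g(g(g(7, M), g(M, k)), X1)).
Delete trivial equation app(a, 7) ≐ app(a, 7).
Decompose g/2: k ≐ k,  g(X, app(g(app(a, M), 7), k)) ≐ g(g(g(7, M), g(M, k)), X1).
Delete trivial equation k ≐ k.
Decompose g/2: X ≐ g(g(7, M), g(M, k)),  app(g(app(a, M), 7), k) ≐ X1.
Bind X := g(g(7, M), g(M, k)); no other remaining equation mentions X.
Bind X1 := app(g(app(a, M), 7), k); no other remaining equation mentions X1.
Decompose g/2: g(k, M) ≐ g(k, k),  k ≐ k.
Decompose g/2: k ≐ k,  M ≐ k.
Delete trivial equation k ≐ k.
Bind M := k; no other remaining equation mentions M. Substituting into the earlier bindings gives A := g(app(a, k), 7), X := g(g(7, k), g(k, k)), X1 := app(g(app(a, k), 7), k).
Delete trivial equation k ≐ k.
MGU = { Z ↦ empty, A ↦ g(app(a, k), 7), X ↦ g(g(7, k), g(k, k)), X1 ↦ app(g(app(a, k), 7), k), M ↦ k }, so A ↦ g(app(a, k), 7).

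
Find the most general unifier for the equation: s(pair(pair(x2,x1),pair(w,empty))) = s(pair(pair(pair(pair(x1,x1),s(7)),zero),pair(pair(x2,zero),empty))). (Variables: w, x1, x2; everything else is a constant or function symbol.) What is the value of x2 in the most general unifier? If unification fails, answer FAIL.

pair(pair(zero,zero),s(7))

Decompose s/1: pair(pair(x2,x1),pair(w,empty)) = pair(pair(pair(pair(x1,x1),s(7)),zero),pair(pair(x2,zero),empty)).
Decompose pair/2: pair(x2,x1) = pair(pair(pair(x1,x1),s(7)),zero),  pair(w,empty) = pair(pair(x2,zero),empty).
Decompose pair/2: x2 = pair(pair(x1,x1),s(7)),  x1 = zero.
Bind x2 := pair(pair(x1,x1),s(7)); substituting into the one remaining equation that mentions x2 gives: pair(w,empty) = pair(pair(pair(pair(x1,x1),s(7)),zero),empty).
Bind x1 := zero; substituting into the remaining equation gives: pair(w,empty) = pair(pair(pair(pair(zero,zero),s(7)),zero),empty). Substituting into the earlier binding gives x2 := pair(pair(zero,zero),s(7)).
Decompose pair/2: w = pair(pair(pair(zero,zero),s(7)),zero),  empty = empty.
Bind w := pair(pair(pair(zero,zero),s(7)),zero); no other remaining equation mentions w.
Delete trivial equation empty = empty.
MGU = { x2 -> pair(pair(zero,zero),s(7)), x1 -> zero, w -> pair(pair(pair(zero,zero),s(7)),zero) }, so x2 -> pair(pair(zero,zero),s(7)).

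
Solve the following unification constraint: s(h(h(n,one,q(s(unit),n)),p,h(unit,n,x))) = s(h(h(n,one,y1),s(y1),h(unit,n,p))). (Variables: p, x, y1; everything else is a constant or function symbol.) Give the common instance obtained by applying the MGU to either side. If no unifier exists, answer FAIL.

s(h(h(n,one,q(s(unit),n)),s(q(s(unit),n)),h(unit,n,s(q(s(unit),n)))))

Decompose s/1: h(h(n,one,q(s(unit),n)),p,h(unit,n,x)) = h(h(n,one,y1),s(y1),h(unit,n,p)).
Decompose h/3: h(n,one,q(s(unit),n)) = h(n,one,y1),  p = s(y1),  h(unit,n,x) = h(unit,n,p).
Decompose h/3: n = n,  one = one,  q(s(unit),n) = y1.
Delete trivial equation n = n.
Delete trivial equation one = one.
Bind y1 := q(s(unit),n); substituting into the one remaining equation that mentions y1 gives: p = s(q(s(unit),n)).
Bind p := s(q(s(unit),n)); substituting into the remaining equation gives: h(unit,n,x) = h(unit,n,s(q(s(unit),n))).
Decompose h/3: unit = unit,  n = n,  x = s(q(s(unit),n)).
Delete trivial equation unit = unit.
Delete trivial equation n = n.
Bind x := s(q(s(unit),n)).
Applying the MGU to either side gives s(h(h(n,one,q(s(unit),n)),s(q(s(unit),n)),h(unit,n,s(q(s(unit),n))))).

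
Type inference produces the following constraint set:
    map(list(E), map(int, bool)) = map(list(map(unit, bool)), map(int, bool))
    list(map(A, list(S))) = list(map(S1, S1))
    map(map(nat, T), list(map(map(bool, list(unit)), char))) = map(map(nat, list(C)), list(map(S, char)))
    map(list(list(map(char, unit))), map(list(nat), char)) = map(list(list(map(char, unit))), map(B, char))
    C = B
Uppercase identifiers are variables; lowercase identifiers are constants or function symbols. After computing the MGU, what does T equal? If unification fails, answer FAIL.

Decompose map/2: list(E) = list(map(unit, bool)),  map(int, bool) = map(int, bool).
Decompose list/1: E = map(unit, bool).
Bind E := map(unit, bool); no other remaining equation mentions E.
Delete trivial equation map(int, bool) = map(int, bool).
Decompose list/1: map(A, list(S)) = map(S1, S1).
Decompose map/2: A = S1,  list(S) = S1.
Bind A := S1; no other remaining equation mentions A.
Bind S1 := list(S); no other remaining equation mentions S1. Substituting into the earlier binding gives A := list(S).
Decompose map/2: map(nat, T) = map(nat, list(C)),  list(map(map(bool, list(unit)), char)) = list(map(S, char)).
Decompose map/2: nat = nat,  T = list(C).
Delete trivial equation nat = nat.
Bind T := list(C); no other remaining equation mentions T.
Decompose list/1: map(map(bool, list(unit)), char) = map(S, char).
Decompose map/2: map(bool, list(unit)) = S,  char = char.
Bind S := map(bool, list(unit)); no other remaining equation mentions S. Substituting into the earlier bindings gives A := list(map(bool, list(unit))), S1 := list(map(bool, list(unit))).
Delete trivial equation char = char.
Decompose map/2: list(list(map(char, unit))) = list(list(map(char, unit))),  map(list(nat), char) = map(B, char).
Delete trivial equation list(list(map(char, unit))) = list(list(map(char, unit))).
Decompose map/2: list(nat) = B,  char = char.
Bind B := list(nat); substituting into the one remaining equation that mentions B gives: C = list(nat).
Delete trivial equation char = char.
Bind C := list(nat). Substituting into the earlier binding gives T := list(list(nat)).
MGU = { E := map(unit, bool), A := list(map(bool, list(unit))), S1 := list(map(bool, list(unit))), T := list(list(nat)), S := map(bool, list(unit)), B := list(nat), C := list(nat) }, so T := list(list(nat)).

list(list(nat))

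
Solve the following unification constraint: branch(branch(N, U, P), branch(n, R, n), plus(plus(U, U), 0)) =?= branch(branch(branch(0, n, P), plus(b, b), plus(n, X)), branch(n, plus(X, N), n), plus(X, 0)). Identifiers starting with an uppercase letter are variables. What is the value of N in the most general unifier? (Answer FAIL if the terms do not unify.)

Decompose branch/3: branch(N, U, P) =?= branch(branch(0, n, P), plus(b, b), plus(n, X)),  branch(n, R, n) =?= branch(n, plus(X, N), n),  plus(plus(U, U), 0) =?= plus(X, 0).
Decompose branch/3: N =?= branch(0, n, P),  U =?= plus(b, b),  P =?= plus(n, X).
Bind N := branch(0, n, P); substituting into the one remaining equation that mentions N gives: branch(n, R, n) =?= branch(n, plus(X, branch(0, n, P)), n).
Bind U := plus(b, b); substituting into the one remaining equation that mentions U gives: plus(plus(plus(b, b), plus(b, b)), 0) =?= plus(X, 0).
Bind P := plus(n, X); substituting into the one remaining equation that mentions P gives: branch(n, R, n) =?= branch(n, plus(X, branch(0, n, plus(n, X))), n). Substituting into the earlier binding gives N := branch(0, n, plus(n, X)).
Decompose branch/3: n =?= n,  R =?= plus(X, branch(0, n, plus(n, X))),  n =?= n.
Delete trivial equation n =?= n.
Bind R := plus(X, branch(0, n, plus(n, X))); no other remaining equation mentions R.
Delete trivial equation n =?= n.
Decompose plus/2: plus(plus(b, b), plus(b, b)) =?= X,  0 =?= 0.
Bind X := plus(plus(b, b), plus(b, b)); no other remaining equation mentions X. Substituting into the earlier bindings gives N := branch(0, n, plus(n, plus(plus(b, b), plus(b, b)))), P := plus(n, plus(plus(b, b), plus(b, b))), R := plus(plus(plus(b, b), plus(b, b)), branch(0, n, plus(n, plus(plus(b, b), plus(b, b))))).
Delete trivial equation 0 =?= 0.
MGU = { N ↦ branch(0, n, plus(n, plus(plus(b, b), plus(b, b)))), U ↦ plus(b, b), P ↦ plus(n, plus(plus(b, b), plus(b, b))), R ↦ plus(plus(plus(b, b), plus(b, b)), branch(0, n, plus(n, plus(plus(b, b), plus(b, b))))), X ↦ plus(plus(b, b), plus(b, b)) }, so N ↦ branch(0, n, plus(n, plus(plus(b, b), plus(b, b)))).

branch(0, n, plus(n, plus(plus(b, b), plus(b, b))))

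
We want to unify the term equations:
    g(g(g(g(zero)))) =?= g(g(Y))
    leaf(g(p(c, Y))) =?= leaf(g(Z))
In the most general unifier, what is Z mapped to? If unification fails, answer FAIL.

p(c, g(g(zero)))

Decompose g/1: g(g(g(zero))) =?= g(Y).
Decompose g/1: g(g(zero)) =?= Y.
Bind Y := g(g(zero)); substituting into the remaining equation gives: leaf(g(p(c, g(g(zero))))) =?= leaf(g(Z)).
Decompose leaf/1: g(p(c, g(g(zero)))) =?= g(Z).
Decompose g/1: p(c, g(g(zero))) =?= Z.
Bind Z := p(c, g(g(zero))).
MGU = { Y := g(g(zero)), Z := p(c, g(g(zero))) }, so Z := p(c, g(g(zero))).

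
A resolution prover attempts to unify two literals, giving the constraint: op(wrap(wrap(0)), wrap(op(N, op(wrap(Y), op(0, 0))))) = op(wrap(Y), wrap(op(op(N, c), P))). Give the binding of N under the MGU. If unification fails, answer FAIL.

Decompose op/2: wrap(wrap(0)) = wrap(Y),  wrap(op(N, op(wrap(Y), op(0, 0)))) = wrap(op(op(N, c), P)).
Decompose wrap/1: wrap(0) = Y.
Bind Y := wrap(0); substituting into the remaining equation gives: wrap(op(N, op(wrap(wrap(0)), op(0, 0)))) = wrap(op(op(N, c), P)).
Decompose wrap/1: op(N, op(wrap(wrap(0)), op(0, 0))) = op(op(N, c), P).
Decompose op/2: N = op(N, c),  op(wrap(wrap(0)), op(0, 0)) = P.
Occurs check fails: N occurs in op(N, c); the equation N = op(N, c) has no finite solution.

FAIL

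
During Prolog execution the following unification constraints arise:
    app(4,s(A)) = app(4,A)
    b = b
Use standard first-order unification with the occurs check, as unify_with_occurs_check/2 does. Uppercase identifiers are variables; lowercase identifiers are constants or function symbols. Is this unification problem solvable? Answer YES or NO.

Decompose app/2: 4 = 4,  s(A) = A.
Delete trivial equation 4 = 4.
Occurs check fails: A occurs in s(A); the equation A = s(A) has no finite solution.

NO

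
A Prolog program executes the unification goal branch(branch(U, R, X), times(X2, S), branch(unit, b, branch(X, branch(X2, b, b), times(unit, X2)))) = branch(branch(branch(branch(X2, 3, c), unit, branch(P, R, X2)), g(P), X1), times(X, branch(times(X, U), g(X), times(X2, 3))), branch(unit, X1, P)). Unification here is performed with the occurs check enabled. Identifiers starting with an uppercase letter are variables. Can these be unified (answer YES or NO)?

YES

Decompose branch/3: branch(U, R, X) = branch(branch(branch(X2, 3, c), unit, branch(P, R, X2)), g(P), X1),  times(X2, S) = times(X, branch(times(X, U), g(X), times(X2, 3))),  branch(unit, b, branch(X, branch(X2, b, b), times(unit, X2))) = branch(unit, X1, P).
Decompose branch/3: U = branch(branch(X2, 3, c), unit, branch(P, R, X2)),  R = g(P),  X = X1.
Bind U := branch(branch(X2, 3, c), unit, branch(P, R, X2)); substituting into the one remaining equation that mentions U gives: times(X2, S) = times(X, branch(times(X, branch(branch(X2, 3, c), unit, branch(P, R, X2))), g(X), times(X2, 3))).
Bind R := g(P); substituting into the one remaining equation that mentions R gives: times(X2, S) = times(X, branch(times(X, branch(branch(X2, 3, c), unit, branch(P, g(P), X2))), g(X), times(X2, 3))). Substituting into the earlier binding gives U := branch(branch(X2, 3, c), unit, branch(P, g(P), X2)).
Bind X := X1; substituting into the remaining equations gives: times(X2, S) = times(X1, branch(times(X1, branch(branch(X2, 3, c), unit, branch(P, g(P), X2))), g(X1), times(X2, 3))),  branch(unit, b, branch(X1, branch(X2, b, b), times(unit, X2))) = branch(unit, X1, P).
Decompose times/2: X2 = X1,  S = branch(times(X1, branch(branch(X2, 3, c), unit, branch(P, g(P), X2))), g(X1), times(X2, 3)).
Bind X2 := X1; substituting into the remaining equations gives: S = branch(times(X1, branch(branch(X1, 3, c), unit, branch(P, g(P), X1))), g(X1), times(X1, 3)),  branch(unit, b, branch(X1, branch(X1, b, b), times(unit, X1))) = branch(unit, X1, P). Substituting into the earlier binding gives U := branch(branch(X1, 3, c), unit, branch(P, g(P), X1)).
Bind S := branch(times(X1, branch(branch(X1, 3, c), unit, branch(P, g(P), X1))), g(X1), times(X1, 3)); no other remaining equation mentions S.
Decompose branch/3: unit = unit,  b = X1,  branch(X1, branch(X1, b, b), times(unit, X1)) = P.
Delete trivial equation unit = unit.
Bind X1 := b; substituting into the remaining equation gives: branch(b, branch(b, b, b), times(unit, b)) = P. Substituting into the earlier bindings gives U := branch(branch(b, 3, c), unit, branch(P, g(P), b)), X := b, X2 := b, S := branch(times(b, branch(branch(b, 3, c), unit, branch(P, g(P), b))), g(b), times(b, 3)).
Bind P := branch(b, branch(b, b, b), times(unit, b)). Substituting into the earlier bindings gives U := branch(branch(b, 3, c), unit, branch(branch(b, branch(b, b, b), times(unit, b)), g(branch(b, branch(b, b, b), times(unit, b))), b)), R := g(branch(b, branch(b, b, b), times(unit, b))), S := branch(times(b, branch(branch(b, 3, c), unit, branch(branch(b, branch(b, b, b), times(unit, b)), g(branch(b, branch(b, b, b), times(unit, b))), b))), g(b), times(b, 3)).
No equations remain and no clash or occurs-check failure arose, so a unifier exists.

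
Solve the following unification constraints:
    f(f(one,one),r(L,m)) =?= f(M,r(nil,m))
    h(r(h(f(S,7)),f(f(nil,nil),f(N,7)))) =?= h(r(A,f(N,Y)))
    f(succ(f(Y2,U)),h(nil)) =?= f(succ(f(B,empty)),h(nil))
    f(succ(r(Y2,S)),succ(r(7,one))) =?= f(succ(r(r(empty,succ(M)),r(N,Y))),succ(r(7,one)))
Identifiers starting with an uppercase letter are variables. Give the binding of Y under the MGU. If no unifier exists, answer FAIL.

Decompose f/2: f(one,one) =?= M,  r(L,m) =?= r(nil,m).
Bind M := f(one,one); substituting into the one remaining equation that mentions M gives: f(succ(r(Y2,S)),succ(r(7,one))) =?= f(succ(r(r(empty,succ(f(one,one))),r(N,Y))),succ(r(7,one))).
Decompose r/2: L =?= nil,  m =?= m.
Bind L := nil; no other remaining equation mentions L.
Delete trivial equation m =?= m.
Decompose h/1: r(h(f(S,7)),f(f(nil,nil),f(N,7))) =?= r(A,f(N,Y)).
Decompose r/2: h(f(S,7)) =?= A,  f(f(nil,nil),f(N,7)) =?= f(N,Y).
Bind A := h(f(S,7)); no other remaining equation mentions A.
Decompose f/2: f(nil,nil) =?= N,  f(N,7) =?= Y.
Bind N := f(nil,nil); substituting into the 2 remaining equations that mention N gives: f(f(nil,nil),7) =?= Y,  f(succ(r(Y2,S)),succ(r(7,one))) =?= f(succ(r(r(empty,succ(f(one,one))),r(f(nil,nil),Y))),succ(r(7,one))).
Bind Y := f(f(nil,nil),7); substituting into the one remaining equation that mentions Y gives: f(succ(r(Y2,S)),succ(r(7,one))) =?= f(succ(r(r(empty,succ(f(one,one))),r(f(nil,nil),f(f(nil,nil),7)))),succ(r(7,one))).
Decompose f/2: succ(f(Y2,U)) =?= succ(f(B,empty)),  h(nil) =?= h(nil).
Decompose succ/1: f(Y2,U) =?= f(B,empty).
Decompose f/2: Y2 =?= B,  U =?= empty.
Bind Y2 := B; substituting into the one remaining equation that mentions Y2 gives: f(succ(r(B,S)),succ(r(7,one))) =?= f(succ(r(r(empty,succ(f(one,one))),r(f(nil,nil),f(f(nil,nil),7)))),succ(r(7,one))).
Bind U := empty; no other remaining equation mentions U.
Delete trivial equation h(nil) =?= h(nil).
Decompose f/2: succ(r(B,S)) =?= succ(r(r(empty,succ(f(one,one))),r(f(nil,nil),f(f(nil,nil),7)))),  succ(r(7,one)) =?= succ(r(7,one)).
Decompose succ/1: r(B,S) =?= r(r(empty,succ(f(one,one))),r(f(nil,nil),f(f(nil,nil),7))).
Decompose r/2: B =?= r(empty,succ(f(one,one))),  S =?= r(f(nil,nil),f(f(nil,nil),7)).
Bind B := r(empty,succ(f(one,one))); no other remaining equation mentions B. Substituting into the earlier binding gives Y2 := r(empty,succ(f(one,one))).
Bind S := r(f(nil,nil),f(f(nil,nil),7)); no other remaining equation mentions S. Substituting into the earlier binding gives A := h(f(r(f(nil,nil),f(f(nil,nil),7)),7)).
Delete trivial equation succ(r(7,one)) =?= succ(r(7,one)).
MGU = { M ↦ f(one,one), L ↦ nil, A ↦ h(f(r(f(nil,nil),f(f(nil,nil),7)),7)), N ↦ f(nil,nil), Y ↦ f(f(nil,nil),7), Y2 ↦ r(empty,succ(f(one,one))), U ↦ empty, B ↦ r(empty,succ(f(one,one))), S ↦ r(f(nil,nil),f(f(nil,nil),7)) }, so Y ↦ f(f(nil,nil),7).

f(f(nil,nil),7)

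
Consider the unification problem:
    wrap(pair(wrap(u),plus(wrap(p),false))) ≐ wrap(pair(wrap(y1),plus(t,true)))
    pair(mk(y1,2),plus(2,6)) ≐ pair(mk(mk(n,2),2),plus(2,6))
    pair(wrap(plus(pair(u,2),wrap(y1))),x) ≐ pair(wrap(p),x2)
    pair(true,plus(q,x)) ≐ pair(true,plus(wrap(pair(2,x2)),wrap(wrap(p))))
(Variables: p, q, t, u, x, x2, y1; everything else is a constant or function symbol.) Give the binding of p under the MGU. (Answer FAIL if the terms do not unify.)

Decompose wrap/1: pair(wrap(u),plus(wrap(p),false)) ≐ pair(wrap(y1),plus(t,true)).
Decompose pair/2: wrap(u) ≐ wrap(y1),  plus(wrap(p),false) ≐ plus(t,true).
Decompose wrap/1: u ≐ y1.
Bind u := y1; substituting into the one remaining equation that mentions u gives: pair(wrap(plus(pair(y1,2),wrap(y1))),x) ≐ pair(wrap(p),x2).
Decompose plus/2: wrap(p) ≐ t,  false ≐ true.
Bind t := wrap(p); no other remaining equation mentions t.
Clash: constants false and true differ; no unifier exists.

FAIL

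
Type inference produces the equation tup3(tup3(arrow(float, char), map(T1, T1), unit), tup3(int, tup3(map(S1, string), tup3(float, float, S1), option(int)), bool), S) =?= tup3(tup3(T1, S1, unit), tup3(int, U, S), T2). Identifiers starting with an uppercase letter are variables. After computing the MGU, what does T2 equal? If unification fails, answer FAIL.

bool

Decompose tup3/3: tup3(arrow(float, char), map(T1, T1), unit) =?= tup3(T1, S1, unit),  tup3(int, tup3(map(S1, string), tup3(float, float, S1), option(int)), bool) =?= tup3(int, U, S),  S =?= T2.
Decompose tup3/3: arrow(float, char) =?= T1,  map(T1, T1) =?= S1,  unit =?= unit.
Bind T1 := arrow(float, char); substituting into the one remaining equation that mentions T1 gives: map(arrow(float, char), arrow(float, char)) =?= S1.
Bind S1 := map(arrow(float, char), arrow(float, char)); substituting into the one remaining equation that mentions S1 gives: tup3(int, tup3(map(map(arrow(float, char), arrow(float, char)), string), tup3(float, float, map(arrow(float, char), arrow(float, char))), option(int)), bool) =?= tup3(int, U, S).
Delete trivial equation unit =?= unit.
Decompose tup3/3: int =?= int,  tup3(map(map(arrow(float, char), arrow(float, char)), string), tup3(float, float, map(arrow(float, char), arrow(float, char))), option(int)) =?= U,  bool =?= S.
Delete trivial equation int =?= int.
Bind U := tup3(map(map(arrow(float, char), arrow(float, char)), string), tup3(float, float, map(arrow(float, char), arrow(float, char))), option(int)); no other remaining equation mentions U.
Bind S := bool; substituting into the remaining equation gives: bool =?= T2.
Bind T2 := bool.
MGU = { T1 -> arrow(float, char), S1 -> map(arrow(float, char), arrow(float, char)), U -> tup3(map(map(arrow(float, char), arrow(float, char)), string), tup3(float, float, map(arrow(float, char), arrow(float, char))), option(int)), S -> bool, T2 -> bool }, so T2 -> bool.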